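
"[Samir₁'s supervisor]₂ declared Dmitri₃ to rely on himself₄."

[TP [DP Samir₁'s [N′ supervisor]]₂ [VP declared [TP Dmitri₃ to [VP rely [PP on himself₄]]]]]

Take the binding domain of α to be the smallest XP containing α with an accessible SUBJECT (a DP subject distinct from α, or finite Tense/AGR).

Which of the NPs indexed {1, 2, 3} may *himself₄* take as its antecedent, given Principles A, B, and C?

{3}

*himself* is an anaphor, so Principle A applies: it must be bound in its binding domain.
Binding domain of *himself₄*: the embedded TP, whose subject is Dmitri₃.
*Samir₁* does not c-command the anaphor → cannot bind it.
*[Samir₁'s supervisor]₂* c-commands the anaphor but is outside its binding domain → cannot satisfy Principle A.
*Dmitri₃* c-commands the anaphor within its binding domain → licit binder.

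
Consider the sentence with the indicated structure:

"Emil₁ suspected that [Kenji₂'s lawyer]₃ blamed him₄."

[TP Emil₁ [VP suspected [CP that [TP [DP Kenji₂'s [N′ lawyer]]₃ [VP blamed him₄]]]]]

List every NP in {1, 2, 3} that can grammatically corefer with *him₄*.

*him* is a pronoun, so Principle B applies: it must be free in its binding domain.
Binding domain of *him₄*: the embedded TP, whose subject is [Kenji₂'s lawyer]₃.
*Emil₁* c-commands the pronoun but from outside its binding domain, and is not c-commanded by it → coindexation permitted.
*Kenji₂* and the pronoun do not c-command one another → neither Principle B nor Principle C is at stake; coindexation permitted.
*[Kenji₂'s lawyer]₃* c-commands the pronoun within its binding domain → coindexation would violate Principle B.

{1, 2}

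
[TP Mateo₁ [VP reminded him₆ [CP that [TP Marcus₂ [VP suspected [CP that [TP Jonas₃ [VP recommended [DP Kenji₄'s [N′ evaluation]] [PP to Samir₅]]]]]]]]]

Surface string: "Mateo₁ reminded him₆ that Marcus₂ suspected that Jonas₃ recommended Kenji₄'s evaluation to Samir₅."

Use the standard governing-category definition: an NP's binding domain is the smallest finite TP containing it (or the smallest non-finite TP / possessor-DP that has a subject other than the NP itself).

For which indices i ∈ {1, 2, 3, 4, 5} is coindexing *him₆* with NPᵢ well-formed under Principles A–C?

*him* is a pronoun, so Principle B applies: it must be free in its binding domain.
Binding domain of *him₆*: the matrix TP, whose subject is Mateo₁.
*Mateo₁* c-commands the pronoun within its binding domain → coindexation would violate Principle B.
*Marcus₂*: the pronoun c-commands this R-expression → coindexation would violate Principle C on *Marcus₂*.
*Jonas₃*: the pronoun c-commands this R-expression → coindexation would violate Principle C on *Jonas₃*.
*Kenji₄*: the pronoun c-commands this R-expression → coindexation would violate Principle C on *Kenji₄*.
*Samir₅*: the pronoun c-commands this R-expression → coindexation would violate Principle C on *Samir₅*.

none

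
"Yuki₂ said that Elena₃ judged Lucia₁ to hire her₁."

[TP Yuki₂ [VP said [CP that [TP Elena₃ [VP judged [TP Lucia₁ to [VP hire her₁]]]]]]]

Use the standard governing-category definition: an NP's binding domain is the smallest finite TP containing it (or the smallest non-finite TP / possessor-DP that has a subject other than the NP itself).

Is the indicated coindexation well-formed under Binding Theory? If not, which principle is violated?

Principle B

The two coindexed NPs are *Lucia₁* and *her₁*.
*her₁* is a pronoun. Its binding domain is the embedded TP, whose subject is Lucia₁.
*Lucia₁* c-commands it within that domain and carries the same index.
The pronoun is locally bound → Principle B violation.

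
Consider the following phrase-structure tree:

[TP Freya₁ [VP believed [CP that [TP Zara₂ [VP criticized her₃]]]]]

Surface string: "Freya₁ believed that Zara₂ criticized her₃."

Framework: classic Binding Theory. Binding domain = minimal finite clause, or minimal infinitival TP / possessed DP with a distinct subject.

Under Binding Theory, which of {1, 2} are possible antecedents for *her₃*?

{1}

*her* is a pronoun, so Principle B applies: it must be free in its binding domain.
Binding domain of *her₃*: the embedded TP, whose subject is Zara₂.
*Freya₁* c-commands the pronoun but from outside its binding domain, and is not c-commanded by it → coindexation permitted.
*Zara₂* c-commands the pronoun within its binding domain → coindexation would violate Principle B.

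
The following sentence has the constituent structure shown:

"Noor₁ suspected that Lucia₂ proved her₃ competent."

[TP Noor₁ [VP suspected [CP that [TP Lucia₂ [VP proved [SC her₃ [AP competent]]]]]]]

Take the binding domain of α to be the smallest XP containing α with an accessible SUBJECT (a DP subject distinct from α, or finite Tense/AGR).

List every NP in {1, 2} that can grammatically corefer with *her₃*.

{1}

*her* is a pronoun, so Principle B applies: it must be free in its binding domain.
Binding domain of *her₃*: the embedded TP, whose subject is Lucia₂.
*Noor₁* c-commands the pronoun but from outside its binding domain, and is not c-commanded by it → coindexation permitted.
*Lucia₂* c-commands the pronoun within its binding domain → coindexation would violate Principle B.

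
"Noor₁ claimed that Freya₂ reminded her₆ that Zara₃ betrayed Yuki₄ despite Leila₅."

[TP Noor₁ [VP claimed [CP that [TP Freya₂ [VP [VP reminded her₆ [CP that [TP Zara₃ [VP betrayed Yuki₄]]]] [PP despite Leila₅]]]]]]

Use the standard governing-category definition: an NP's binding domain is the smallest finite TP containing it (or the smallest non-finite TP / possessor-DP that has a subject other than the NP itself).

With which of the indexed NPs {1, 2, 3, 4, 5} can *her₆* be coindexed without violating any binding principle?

*her* is a pronoun, so Principle B applies: it must be free in its binding domain.
Binding domain of *her₆*: the embedded TP, whose subject is Freya₂.
*Noor₁* c-commands the pronoun but from outside its binding domain, and is not c-commanded by it → coindexation permitted.
*Freya₂* c-commands the pronoun within its binding domain → coindexation would violate Principle B.
*Zara₃*: the pronoun c-commands this R-expression → coindexation would violate Principle C on *Zara₃*.
*Yuki₄*: the pronoun c-commands this R-expression → coindexation would violate Principle C on *Yuki₄*.
*Leila₅* and the pronoun do not c-command one another → neither Principle B nor Principle C is at stake; coindexation permitted.

{1, 5}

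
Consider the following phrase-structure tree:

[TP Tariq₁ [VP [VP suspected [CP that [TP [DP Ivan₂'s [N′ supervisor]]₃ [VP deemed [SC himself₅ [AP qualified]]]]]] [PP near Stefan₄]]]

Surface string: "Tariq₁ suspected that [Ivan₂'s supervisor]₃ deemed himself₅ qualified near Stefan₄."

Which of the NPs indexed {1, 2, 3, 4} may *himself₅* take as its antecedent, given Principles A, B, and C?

*himself* is an anaphor, so Principle A applies: it must be bound in its binding domain.
Binding domain of *himself₅*: the embedded TP, whose subject is [Ivan₂'s supervisor]₃.
*Tariq₁* c-commands the anaphor but is outside its binding domain → cannot satisfy Principle A.
*Ivan₂* does not c-command the anaphor → cannot bind it.
*[Ivan₂'s supervisor]₃* c-commands the anaphor within its binding domain → licit binder.
*Stefan₄* does not c-command the anaphor → cannot bind it.

{3}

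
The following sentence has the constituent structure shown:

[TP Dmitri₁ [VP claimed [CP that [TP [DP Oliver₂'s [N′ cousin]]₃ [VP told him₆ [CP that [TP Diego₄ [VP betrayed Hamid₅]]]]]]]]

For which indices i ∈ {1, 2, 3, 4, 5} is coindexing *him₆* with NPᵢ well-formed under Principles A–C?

*him* is a pronoun, so Principle B applies: it must be free in its binding domain.
Binding domain of *him₆*: the embedded TP, whose subject is [Oliver₂'s cousin]₃.
*Dmitri₁* c-commands the pronoun but from outside its binding domain, and is not c-commanded by it → coindexation permitted.
*Oliver₂* and the pronoun do not c-command one another → neither Principle B nor Principle C is at stake; coindexation permitted.
*[Oliver₂'s cousin]₃* c-commands the pronoun within its binding domain → coindexation would violate Principle B.
*Diego₄*: the pronoun c-commands this R-expression → coindexation would violate Principle C on *Diego₄*.
*Hamid₅*: the pronoun c-commands this R-expression → coindexation would violate Principle C on *Hamid₅*.

{1, 2}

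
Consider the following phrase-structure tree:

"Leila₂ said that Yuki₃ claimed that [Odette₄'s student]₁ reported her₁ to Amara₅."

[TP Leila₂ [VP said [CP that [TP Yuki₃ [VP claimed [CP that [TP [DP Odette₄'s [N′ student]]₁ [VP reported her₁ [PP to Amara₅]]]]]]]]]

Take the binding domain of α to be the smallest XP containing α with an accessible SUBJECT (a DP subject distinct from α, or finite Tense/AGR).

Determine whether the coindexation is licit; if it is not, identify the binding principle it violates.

Principle B

The two coindexed NPs are *[Odette₄'s student]₁* and *her₁*.
*her₁* is a pronoun. Its binding domain is the embedded TP, whose subject is [Odette₄'s student]₁.
*[Odette₄'s student]₁* c-commands it within that domain and carries the same index.
The pronoun is locally bound → Principle B violation.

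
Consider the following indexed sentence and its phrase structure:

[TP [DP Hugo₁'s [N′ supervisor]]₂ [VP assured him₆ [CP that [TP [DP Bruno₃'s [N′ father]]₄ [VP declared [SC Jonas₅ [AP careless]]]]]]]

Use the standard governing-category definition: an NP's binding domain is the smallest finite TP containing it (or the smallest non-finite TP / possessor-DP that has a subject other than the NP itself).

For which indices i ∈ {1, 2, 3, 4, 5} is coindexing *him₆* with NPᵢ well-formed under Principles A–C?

*him* is a pronoun, so Principle B applies: it must be free in its binding domain.
Binding domain of *him₆*: the matrix TP, whose subject is [Hugo₁'s supervisor]₂.
*Hugo₁* and the pronoun do not c-command one another → neither Principle B nor Principle C is at stake; coindexation permitted.
*[Hugo₁'s supervisor]₂* c-commands the pronoun within its binding domain → coindexation would violate Principle B.
*Bruno₃*: the pronoun c-commands this R-expression → coindexation would violate Principle C on *Bruno₃*.
*[Bruno₃'s father]₄*: the pronoun c-commands this R-expression → coindexation would violate Principle C on *[Bruno₃'s father]₄*.
*Jonas₅*: the pronoun c-commands this R-expression → coindexation would violate Principle C on *Jonas₅*.

{1}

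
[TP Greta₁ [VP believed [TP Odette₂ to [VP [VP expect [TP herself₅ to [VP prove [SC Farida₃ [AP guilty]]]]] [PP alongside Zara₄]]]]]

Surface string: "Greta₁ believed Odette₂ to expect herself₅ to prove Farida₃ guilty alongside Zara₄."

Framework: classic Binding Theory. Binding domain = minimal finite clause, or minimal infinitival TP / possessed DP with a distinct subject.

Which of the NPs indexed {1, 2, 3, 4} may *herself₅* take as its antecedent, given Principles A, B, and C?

{2}

*herself* is an anaphor, so Principle A applies: it must be bound in its binding domain.
Binding domain of *herself₅*: the embedded TP, whose subject is Odette₂.
*Greta₁* c-commands the anaphor but is outside its binding domain → cannot satisfy Principle A.
*Odette₂* c-commands the anaphor within its binding domain → licit binder.
*Farida₃* does not c-command the anaphor → cannot bind it.
*Zara₄* does not c-command the anaphor → cannot bind it.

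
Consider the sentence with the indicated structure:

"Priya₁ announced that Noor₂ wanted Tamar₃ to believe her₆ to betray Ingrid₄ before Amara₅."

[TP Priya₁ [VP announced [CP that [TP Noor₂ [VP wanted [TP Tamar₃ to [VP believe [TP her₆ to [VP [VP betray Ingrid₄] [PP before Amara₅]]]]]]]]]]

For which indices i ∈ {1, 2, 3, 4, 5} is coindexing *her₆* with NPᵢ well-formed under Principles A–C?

{1, 2}

*her* is a pronoun, so Principle B applies: it must be free in its binding domain.
Binding domain of *her₆*: the embedded TP, whose subject is Tamar₃.
*Priya₁* c-commands the pronoun but from outside its binding domain, and is not c-commanded by it → coindexation permitted.
*Noor₂* c-commands the pronoun but from outside its binding domain, and is not c-commanded by it → coindexation permitted.
*Tamar₃* c-commands the pronoun within its binding domain → coindexation would violate Principle B.
*Ingrid₄*: the pronoun c-commands this R-expression → coindexation would violate Principle C on *Ingrid₄*.
*Amara₅*: the pronoun c-commands this R-expression → coindexation would violate Principle C on *Amara₅*.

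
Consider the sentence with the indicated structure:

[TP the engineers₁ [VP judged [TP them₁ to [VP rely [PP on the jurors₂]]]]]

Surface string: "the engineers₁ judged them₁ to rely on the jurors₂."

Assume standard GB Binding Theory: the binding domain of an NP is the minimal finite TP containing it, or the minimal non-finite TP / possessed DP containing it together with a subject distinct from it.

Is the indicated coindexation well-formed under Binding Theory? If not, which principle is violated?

Principle B

The two coindexed NPs are *the engineers₁* and *them₁*.
*them₁* is a pronoun. Its binding domain is the matrix TP, whose subject is the engineers₁.
*the engineers₁* c-commands it within that domain and carries the same index.
The pronoun is locally bound → Principle B violation.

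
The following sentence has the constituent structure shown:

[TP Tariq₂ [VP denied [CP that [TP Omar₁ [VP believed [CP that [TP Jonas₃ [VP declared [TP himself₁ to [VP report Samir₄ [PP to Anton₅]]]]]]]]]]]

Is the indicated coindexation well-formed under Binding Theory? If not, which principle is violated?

The two coindexed NPs are *Omar₁* and *himself₁*.
*himself₁* is an anaphor. Principle A requires it to be bound within its binding domain — the embedded TP, whose subject is Jonas₃.
Within that domain it is c-commanded by *Jonas₃*, which does not share its index.
*Omar₁* does c-command the anaphor, but from outside its binding domain.
The anaphor is unbound in its domain → Principle A violation.

Principle A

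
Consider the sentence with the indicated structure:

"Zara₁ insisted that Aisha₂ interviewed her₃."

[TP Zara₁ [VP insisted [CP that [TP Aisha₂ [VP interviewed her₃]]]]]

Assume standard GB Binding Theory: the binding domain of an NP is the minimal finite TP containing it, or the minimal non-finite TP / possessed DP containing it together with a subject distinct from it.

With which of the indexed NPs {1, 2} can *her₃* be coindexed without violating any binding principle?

*her* is a pronoun, so Principle B applies: it must be free in its binding domain.
Binding domain of *her₃*: the embedded TP, whose subject is Aisha₂.
*Zara₁* c-commands the pronoun but from outside its binding domain, and is not c-commanded by it → coindexation permitted.
*Aisha₂* c-commands the pronoun within its binding domain → coindexation would violate Principle B.

{1}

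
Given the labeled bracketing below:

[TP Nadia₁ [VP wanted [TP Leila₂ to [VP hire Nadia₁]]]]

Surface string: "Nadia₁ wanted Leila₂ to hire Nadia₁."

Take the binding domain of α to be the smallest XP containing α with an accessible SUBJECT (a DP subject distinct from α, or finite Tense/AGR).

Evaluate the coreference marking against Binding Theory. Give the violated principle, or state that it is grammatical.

The two coindexed NPs are *Nadia₁* (the lower occurrence) and *Nadia₁* (the higher occurrence).
*Nadia₁* (the lower occurrence) is an R-expression. Principle C requires it to be free everywhere.
*Nadia₁* (the higher occurrence) c-commands it and carries the same index.
The R-expression is bound → Principle C violation.

Principle C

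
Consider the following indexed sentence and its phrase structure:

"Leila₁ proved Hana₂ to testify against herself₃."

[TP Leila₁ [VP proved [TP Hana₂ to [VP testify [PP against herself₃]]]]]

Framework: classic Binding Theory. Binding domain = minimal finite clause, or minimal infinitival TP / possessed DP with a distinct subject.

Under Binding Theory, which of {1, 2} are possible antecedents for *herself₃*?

{2}

*herself* is an anaphor, so Principle A applies: it must be bound in its binding domain.
Binding domain of *herself₃*: the embedded TP, whose subject is Hana₂.
*Leila₁* c-commands the anaphor but is outside its binding domain → cannot satisfy Principle A.
*Hana₂* c-commands the anaphor within its binding domain → licit binder.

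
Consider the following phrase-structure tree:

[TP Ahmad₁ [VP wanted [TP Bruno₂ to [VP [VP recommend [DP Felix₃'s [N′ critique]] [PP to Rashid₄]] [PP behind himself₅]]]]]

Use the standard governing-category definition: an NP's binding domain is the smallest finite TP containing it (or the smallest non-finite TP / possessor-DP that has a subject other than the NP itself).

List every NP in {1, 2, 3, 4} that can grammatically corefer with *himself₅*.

*himself* is an anaphor, so Principle A applies: it must be bound in its binding domain.
Binding domain of *himself₅*: the embedded TP, whose subject is Bruno₂.
*Ahmad₁* c-commands the anaphor but is outside its binding domain → cannot satisfy Principle A.
*Bruno₂* c-commands the anaphor within its binding domain → licit binder.
*Felix₃* does not c-command the anaphor → cannot bind it.
*Rashid₄* does not c-command the anaphor → cannot bind it.

{2}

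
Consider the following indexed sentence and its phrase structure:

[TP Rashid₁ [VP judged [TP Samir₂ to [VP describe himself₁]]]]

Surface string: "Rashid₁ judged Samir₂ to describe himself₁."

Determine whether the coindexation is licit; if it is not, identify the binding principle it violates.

The two coindexed NPs are *Rashid₁* and *himself₁*.
*himself₁* is an anaphor. Principle A requires it to be bound within its binding domain — the embedded TP, whose subject is Samir₂.
Within that domain it is c-commanded by *Samir₂*, which does not share its index.
*Rashid₁* does c-command the anaphor, but from outside its binding domain.
The anaphor is unbound in its domain → Principle A violation.

Principle A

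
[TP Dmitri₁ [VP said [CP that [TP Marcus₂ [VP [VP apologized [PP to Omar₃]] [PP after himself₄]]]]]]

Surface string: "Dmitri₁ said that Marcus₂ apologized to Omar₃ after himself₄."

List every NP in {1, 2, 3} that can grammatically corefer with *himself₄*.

*himself* is an anaphor, so Principle A applies: it must be bound in its binding domain.
Binding domain of *himself₄*: the embedded TP, whose subject is Marcus₂.
*Dmitri₁* c-commands the anaphor but is outside its binding domain → cannot satisfy Principle A.
*Marcus₂* c-commands the anaphor within its binding domain → licit binder.
*Omar₃* does not c-command the anaphor → cannot bind it.

{2}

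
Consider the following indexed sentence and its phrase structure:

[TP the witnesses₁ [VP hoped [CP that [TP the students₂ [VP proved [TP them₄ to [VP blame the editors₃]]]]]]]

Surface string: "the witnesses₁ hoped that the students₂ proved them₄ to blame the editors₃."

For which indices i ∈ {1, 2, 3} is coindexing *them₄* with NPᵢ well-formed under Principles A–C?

*them* is a pronoun, so Principle B applies: it must be free in its binding domain.
Binding domain of *them₄*: the embedded TP, whose subject is the students₂.
*the witnesses₁* c-commands the pronoun but from outside its binding domain, and is not c-commanded by it → coindexation permitted.
*the students₂* c-commands the pronoun within its binding domain → coindexation would violate Principle B.
*the editors₃*: the pronoun c-commands this R-expression → coindexation would violate Principle C on *the editors₃*.

{1}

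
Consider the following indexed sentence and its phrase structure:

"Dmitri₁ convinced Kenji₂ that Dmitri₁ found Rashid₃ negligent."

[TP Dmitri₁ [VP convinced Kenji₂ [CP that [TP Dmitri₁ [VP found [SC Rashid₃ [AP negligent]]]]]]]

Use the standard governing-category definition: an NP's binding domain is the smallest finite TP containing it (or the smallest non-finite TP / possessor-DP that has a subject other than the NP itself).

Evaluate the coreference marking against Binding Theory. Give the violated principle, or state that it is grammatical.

The two coindexed NPs are *Dmitri₁* (the higher occurrence) and *Dmitri₁* (the lower occurrence).
*Dmitri₁* (the lower occurrence) is an R-expression. Principle C requires it to be free everywhere.
*Dmitri₁* (the higher occurrence) c-commands it and carries the same index.
The R-expression is bound → Principle C violation.

Principle C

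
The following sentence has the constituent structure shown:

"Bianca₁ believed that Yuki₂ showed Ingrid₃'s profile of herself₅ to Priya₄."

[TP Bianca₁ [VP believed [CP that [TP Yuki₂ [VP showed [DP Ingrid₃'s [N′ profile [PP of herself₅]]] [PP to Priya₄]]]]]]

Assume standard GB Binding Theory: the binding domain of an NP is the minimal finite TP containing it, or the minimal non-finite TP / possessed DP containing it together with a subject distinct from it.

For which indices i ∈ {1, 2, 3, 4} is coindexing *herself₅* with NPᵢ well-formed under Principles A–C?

*herself* is an anaphor, so Principle A applies: it must be bound in its binding domain.
Binding domain of *herself₅*: the possessed DP, whose subject is Ingrid₃.
*Bianca₁* c-commands the anaphor but is outside its binding domain → cannot satisfy Principle A.
*Yuki₂* c-commands the anaphor but is outside its binding domain → cannot satisfy Principle A.
*Ingrid₃* c-commands the anaphor within its binding domain → licit binder.
*Priya₄* does not c-command the anaphor → cannot bind it.

{3}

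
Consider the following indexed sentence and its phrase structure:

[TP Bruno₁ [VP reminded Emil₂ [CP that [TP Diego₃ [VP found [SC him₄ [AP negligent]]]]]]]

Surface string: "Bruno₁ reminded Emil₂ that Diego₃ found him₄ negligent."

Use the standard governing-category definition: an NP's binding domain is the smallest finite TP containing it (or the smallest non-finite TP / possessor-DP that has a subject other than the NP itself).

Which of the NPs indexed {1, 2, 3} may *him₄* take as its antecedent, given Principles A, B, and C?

*him* is a pronoun, so Principle B applies: it must be free in its binding domain.
Binding domain of *him₄*: the embedded TP, whose subject is Diego₃.
*Bruno₁* c-commands the pronoun but from outside its binding domain, and is not c-commanded by it → coindexation permitted.
*Emil₂* c-commands the pronoun but from outside its binding domain, and is not c-commanded by it → coindexation permitted.
*Diego₃* c-commands the pronoun within its binding domain → coindexation would violate Principle B.

{1, 2}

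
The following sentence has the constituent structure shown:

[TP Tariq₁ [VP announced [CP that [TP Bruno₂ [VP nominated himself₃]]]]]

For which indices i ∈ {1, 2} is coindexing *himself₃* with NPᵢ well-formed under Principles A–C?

{2}

*himself* is an anaphor, so Principle A applies: it must be bound in its binding domain.
Binding domain of *himself₃*: the embedded TP, whose subject is Bruno₂.
*Tariq₁* c-commands the anaphor but is outside its binding domain → cannot satisfy Principle A.
*Bruno₂* c-commands the anaphor within its binding domain → licit binder.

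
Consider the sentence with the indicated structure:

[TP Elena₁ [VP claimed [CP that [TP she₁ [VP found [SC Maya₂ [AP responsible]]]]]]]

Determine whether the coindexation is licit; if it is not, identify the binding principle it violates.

The two coindexed NPs are *Elena₁* and *she₁*.
*she₁* is a pronoun; nothing c-commands it within its binding domain (the embedded TP.), so Principle B holds trivially.
*Elena₁* is an R-expression; *she₁* does not c-command it, and no other NP shares its index, so Principle C is satisfied.
All principles are respected.

grammatical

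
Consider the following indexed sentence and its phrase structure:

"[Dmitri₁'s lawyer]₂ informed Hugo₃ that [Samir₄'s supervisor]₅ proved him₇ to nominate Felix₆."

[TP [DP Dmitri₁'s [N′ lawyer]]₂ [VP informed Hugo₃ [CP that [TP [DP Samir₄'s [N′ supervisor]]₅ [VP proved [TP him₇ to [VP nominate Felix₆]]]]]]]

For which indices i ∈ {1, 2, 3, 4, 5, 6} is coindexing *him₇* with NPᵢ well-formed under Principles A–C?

{1, 2, 3, 4}

*him* is a pronoun, so Principle B applies: it must be free in its binding domain.
Binding domain of *him₇*: the embedded TP, whose subject is [Samir₄'s supervisor]₅.
*Dmitri₁* and the pronoun do not c-command one another → neither Principle B nor Principle C is at stake; coindexation permitted.
*[Dmitri₁'s lawyer]₂* c-commands the pronoun but from outside its binding domain, and is not c-commanded by it → coindexation permitted.
*Hugo₃* c-commands the pronoun but from outside its binding domain, and is not c-commanded by it → coindexation permitted.
*Samir₄* and the pronoun do not c-command one another → neither Principle B nor Principle C is at stake; coindexation permitted.
*[Samir₄'s supervisor]₅* c-commands the pronoun within its binding domain → coindexation would violate Principle B.
*Felix₆*: the pronoun c-commands this R-expression → coindexation would violate Principle C on *Felix₆*.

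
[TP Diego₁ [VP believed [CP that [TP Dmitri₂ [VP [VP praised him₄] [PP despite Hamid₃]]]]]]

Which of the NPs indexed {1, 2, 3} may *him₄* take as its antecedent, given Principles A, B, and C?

*him* is a pronoun, so Principle B applies: it must be free in its binding domain.
Binding domain of *him₄*: the embedded TP, whose subject is Dmitri₂.
*Diego₁* c-commands the pronoun but from outside its binding domain, and is not c-commanded by it → coindexation permitted.
*Dmitri₂* c-commands the pronoun within its binding domain → coindexation would violate Principle B.
*Hamid₃* and the pronoun do not c-command one another → neither Principle B nor Principle C is at stake; coindexation permitted.

{1, 3}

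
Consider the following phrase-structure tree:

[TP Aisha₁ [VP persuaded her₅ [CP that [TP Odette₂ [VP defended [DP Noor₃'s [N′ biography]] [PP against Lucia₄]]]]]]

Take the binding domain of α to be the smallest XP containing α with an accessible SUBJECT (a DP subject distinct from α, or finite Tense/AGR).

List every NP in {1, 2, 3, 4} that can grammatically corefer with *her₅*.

none

*her* is a pronoun, so Principle B applies: it must be free in its binding domain.
Binding domain of *her₅*: the matrix TP, whose subject is Aisha₁.
*Aisha₁* c-commands the pronoun within its binding domain → coindexation would violate Principle B.
*Odette₂*: the pronoun c-commands this R-expression → coindexation would violate Principle C on *Odette₂*.
*Noor₃*: the pronoun c-commands this R-expression → coindexation would violate Principle C on *Noor₃*.
*Lucia₄*: the pronoun c-commands this R-expression → coindexation would violate Principle C on *Lucia₄*.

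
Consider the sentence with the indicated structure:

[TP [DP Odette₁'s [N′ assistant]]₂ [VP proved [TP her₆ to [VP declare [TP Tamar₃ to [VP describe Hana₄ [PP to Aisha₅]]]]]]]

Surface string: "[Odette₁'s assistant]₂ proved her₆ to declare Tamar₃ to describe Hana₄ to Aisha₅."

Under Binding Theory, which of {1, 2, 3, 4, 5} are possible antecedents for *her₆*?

{1}

*her* is a pronoun, so Principle B applies: it must be free in its binding domain.
Binding domain of *her₆*: the matrix TP, whose subject is [Odette₁'s assistant]₂.
*Odette₁* and the pronoun do not c-command one another → neither Principle B nor Principle C is at stake; coindexation permitted.
*[Odette₁'s assistant]₂* c-commands the pronoun within its binding domain → coindexation would violate Principle B.
*Tamar₃*: the pronoun c-commands this R-expression → coindexation would violate Principle C on *Tamar₃*.
*Hana₄*: the pronoun c-commands this R-expression → coindexation would violate Principle C on *Hana₄*.
*Aisha₅*: the pronoun c-commands this R-expression → coindexation would violate Principle C on *Aisha₅*.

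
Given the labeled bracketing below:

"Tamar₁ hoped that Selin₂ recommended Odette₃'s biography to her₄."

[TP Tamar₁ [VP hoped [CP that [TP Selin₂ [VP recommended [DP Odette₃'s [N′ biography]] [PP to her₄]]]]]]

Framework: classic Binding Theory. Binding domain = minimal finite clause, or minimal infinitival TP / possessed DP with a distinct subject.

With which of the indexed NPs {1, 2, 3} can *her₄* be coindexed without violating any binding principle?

*her* is a pronoun, so Principle B applies: it must be free in its binding domain.
Binding domain of *her₄*: the embedded TP, whose subject is Selin₂.
*Tamar₁* c-commands the pronoun but from outside its binding domain, and is not c-commanded by it → coindexation permitted.
*Selin₂* c-commands the pronoun within its binding domain → coindexation would violate Principle B.
*Odette₃* and the pronoun do not c-command one another → neither Principle B nor Principle C is at stake; coindexation permitted.

{1, 3}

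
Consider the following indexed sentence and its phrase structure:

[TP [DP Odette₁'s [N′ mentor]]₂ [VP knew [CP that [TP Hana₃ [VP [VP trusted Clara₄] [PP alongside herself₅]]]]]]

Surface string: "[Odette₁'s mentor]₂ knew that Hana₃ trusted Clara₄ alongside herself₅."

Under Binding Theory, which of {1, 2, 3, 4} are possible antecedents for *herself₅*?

{3}

*herself* is an anaphor, so Principle A applies: it must be bound in its binding domain.
Binding domain of *herself₅*: the embedded TP, whose subject is Hana₃.
*Odette₁* does not c-command the anaphor → cannot bind it.
*[Odette₁'s mentor]₂* c-commands the anaphor but is outside its binding domain → cannot satisfy Principle A.
*Hana₃* c-commands the anaphor within its binding domain → licit binder.
*Clara₄* does not c-command the anaphor → cannot bind it.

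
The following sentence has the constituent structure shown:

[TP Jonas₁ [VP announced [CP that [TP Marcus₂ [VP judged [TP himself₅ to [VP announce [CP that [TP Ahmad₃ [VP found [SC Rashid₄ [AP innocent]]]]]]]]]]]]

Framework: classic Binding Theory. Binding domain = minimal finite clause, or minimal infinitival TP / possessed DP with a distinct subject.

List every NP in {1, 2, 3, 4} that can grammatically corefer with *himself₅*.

{2}

*himself* is an anaphor, so Principle A applies: it must be bound in its binding domain.
Binding domain of *himself₅*: the embedded TP, whose subject is Marcus₂.
*Jonas₁* c-commands the anaphor but is outside its binding domain → cannot satisfy Principle A.
*Marcus₂* c-commands the anaphor within its binding domain → licit binder.
*Ahmad₃* does not c-command the anaphor → cannot bind it.
*Rashid₄* does not c-command the anaphor → cannot bind it.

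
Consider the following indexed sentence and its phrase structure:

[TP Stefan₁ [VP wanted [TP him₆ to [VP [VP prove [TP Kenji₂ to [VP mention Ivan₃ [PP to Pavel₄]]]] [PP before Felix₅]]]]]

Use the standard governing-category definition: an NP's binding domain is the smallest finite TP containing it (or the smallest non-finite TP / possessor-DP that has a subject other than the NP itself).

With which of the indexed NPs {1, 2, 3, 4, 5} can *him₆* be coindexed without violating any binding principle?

*him* is a pronoun, so Principle B applies: it must be free in its binding domain.
Binding domain of *him₆*: the matrix TP, whose subject is Stefan₁.
*Stefan₁* c-commands the pronoun within its binding domain → coindexation would violate Principle B.
*Kenji₂*: the pronoun c-commands this R-expression → coindexation would violate Principle C on *Kenji₂*.
*Ivan₃*: the pronoun c-commands this R-expression → coindexation would violate Principle C on *Ivan₃*.
*Pavel₄*: the pronoun c-commands this R-expression → coindexation would violate Principle C on *Pavel₄*.
*Felix₅*: the pronoun c-commands this R-expression → coindexation would violate Principle C on *Felix₅*.

none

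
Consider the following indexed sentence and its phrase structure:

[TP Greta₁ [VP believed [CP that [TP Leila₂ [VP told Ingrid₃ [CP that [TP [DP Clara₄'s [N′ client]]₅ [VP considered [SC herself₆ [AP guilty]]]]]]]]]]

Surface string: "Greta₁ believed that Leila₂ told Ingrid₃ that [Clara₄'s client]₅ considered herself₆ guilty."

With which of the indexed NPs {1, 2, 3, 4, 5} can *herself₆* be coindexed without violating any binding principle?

*herself* is an anaphor, so Principle A applies: it must be bound in its binding domain.
Binding domain of *herself₆*: the embedded TP, whose subject is [Clara₄'s client]₅.
*Greta₁* c-commands the anaphor but is outside its binding domain → cannot satisfy Principle A.
*Leila₂* c-commands the anaphor but is outside its binding domain → cannot satisfy Principle A.
*Ingrid₃* c-commands the anaphor but is outside its binding domain → cannot satisfy Principle A.
*Clara₄* does not c-command the anaphor → cannot bind it.
*[Clara₄'s client]₅* c-commands the anaphor within its binding domain → licit binder.

{5}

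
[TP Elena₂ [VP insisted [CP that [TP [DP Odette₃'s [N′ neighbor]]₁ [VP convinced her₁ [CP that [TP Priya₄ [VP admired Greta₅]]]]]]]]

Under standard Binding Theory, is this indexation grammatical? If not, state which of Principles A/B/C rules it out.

The two coindexed NPs are *[Odette₃'s neighbor]₁* and *her₁*.
*her₁* is a pronoun. Its binding domain is the embedded TP, whose subject is [Odette₃'s neighbor]₁.
*[Odette₃'s neighbor]₁* c-commands it within that domain and carries the same index.
The pronoun is locally bound → Principle B violation.

Principle B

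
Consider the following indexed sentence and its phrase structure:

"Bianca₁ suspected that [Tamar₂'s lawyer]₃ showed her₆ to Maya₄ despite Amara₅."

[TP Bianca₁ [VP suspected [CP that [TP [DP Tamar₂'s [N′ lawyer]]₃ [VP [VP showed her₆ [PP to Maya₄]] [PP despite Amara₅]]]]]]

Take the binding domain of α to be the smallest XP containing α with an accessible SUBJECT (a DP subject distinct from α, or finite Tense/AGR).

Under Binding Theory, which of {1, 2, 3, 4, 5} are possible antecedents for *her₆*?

*her* is a pronoun, so Principle B applies: it must be free in its binding domain.
Binding domain of *her₆*: the embedded TP, whose subject is [Tamar₂'s lawyer]₃.
*Bianca₁* c-commands the pronoun but from outside its binding domain, and is not c-commanded by it → coindexation permitted.
*Tamar₂* and the pronoun do not c-command one another → neither Principle B nor Principle C is at stake; coindexation permitted.
*[Tamar₂'s lawyer]₃* c-commands the pronoun within its binding domain → coindexation would violate Principle B.
*Maya₄*: the pronoun c-commands this R-expression → coindexation would violate Principle C on *Maya₄*.
*Amara₅* and the pronoun do not c-command one another → neither Principle B nor Principle C is at stake; coindexation permitted.

{1, 2, 5}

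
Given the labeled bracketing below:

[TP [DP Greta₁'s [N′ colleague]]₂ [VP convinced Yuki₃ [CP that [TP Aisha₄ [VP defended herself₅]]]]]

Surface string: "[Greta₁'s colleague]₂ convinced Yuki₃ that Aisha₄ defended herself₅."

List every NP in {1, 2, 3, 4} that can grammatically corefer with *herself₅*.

*herself* is an anaphor, so Principle A applies: it must be bound in its binding domain.
Binding domain of *herself₅*: the embedded TP, whose subject is Aisha₄.
*Greta₁* does not c-command the anaphor → cannot bind it.
*[Greta₁'s colleague]₂* c-commands the anaphor but is outside its binding domain → cannot satisfy Principle A.
*Yuki₃* c-commands the anaphor but is outside its binding domain → cannot satisfy Principle A.
*Aisha₄* c-commands the anaphor within its binding domain → licit binder.

{4}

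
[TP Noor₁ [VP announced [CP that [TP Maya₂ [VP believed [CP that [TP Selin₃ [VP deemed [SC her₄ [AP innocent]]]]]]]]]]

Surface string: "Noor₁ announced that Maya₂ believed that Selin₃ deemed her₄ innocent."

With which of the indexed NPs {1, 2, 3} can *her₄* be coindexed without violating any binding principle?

{1, 2}

*her* is a pronoun, so Principle B applies: it must be free in its binding domain.
Binding domain of *her₄*: the embedded TP, whose subject is Selin₃.
*Noor₁* c-commands the pronoun but from outside its binding domain, and is not c-commanded by it → coindexation permitted.
*Maya₂* c-commands the pronoun but from outside its binding domain, and is not c-commanded by it → coindexation permitted.
*Selin₃* c-commands the pronoun within its binding domain → coindexation would violate Principle B.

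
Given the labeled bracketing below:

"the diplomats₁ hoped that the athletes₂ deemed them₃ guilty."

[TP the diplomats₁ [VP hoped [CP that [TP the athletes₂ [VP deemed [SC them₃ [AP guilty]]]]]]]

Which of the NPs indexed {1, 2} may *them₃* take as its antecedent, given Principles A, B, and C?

{1}

*them* is a pronoun, so Principle B applies: it must be free in its binding domain.
Binding domain of *them₃*: the embedded TP, whose subject is the athletes₂.
*the diplomats₁* c-commands the pronoun but from outside its binding domain, and is not c-commanded by it → coindexation permitted.
*the athletes₂* c-commands the pronoun within its binding domain → coindexation would violate Principle B.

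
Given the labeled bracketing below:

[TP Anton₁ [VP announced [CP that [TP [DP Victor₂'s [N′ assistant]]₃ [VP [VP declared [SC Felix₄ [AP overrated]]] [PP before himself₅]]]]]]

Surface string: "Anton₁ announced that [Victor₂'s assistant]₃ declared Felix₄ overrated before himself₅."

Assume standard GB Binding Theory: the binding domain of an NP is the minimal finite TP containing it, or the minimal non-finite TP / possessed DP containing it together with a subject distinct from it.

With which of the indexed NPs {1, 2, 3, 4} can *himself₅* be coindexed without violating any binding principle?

*himself* is an anaphor, so Principle A applies: it must be bound in its binding domain.
Binding domain of *himself₅*: the embedded TP, whose subject is [Victor₂'s assistant]₃.
*Anton₁* c-commands the anaphor but is outside its binding domain → cannot satisfy Principle A.
*Victor₂* does not c-command the anaphor → cannot bind it.
*[Victor₂'s assistant]₃* c-commands the anaphor within its binding domain → licit binder.
*Felix₄* does not c-command the anaphor → cannot bind it.

{3}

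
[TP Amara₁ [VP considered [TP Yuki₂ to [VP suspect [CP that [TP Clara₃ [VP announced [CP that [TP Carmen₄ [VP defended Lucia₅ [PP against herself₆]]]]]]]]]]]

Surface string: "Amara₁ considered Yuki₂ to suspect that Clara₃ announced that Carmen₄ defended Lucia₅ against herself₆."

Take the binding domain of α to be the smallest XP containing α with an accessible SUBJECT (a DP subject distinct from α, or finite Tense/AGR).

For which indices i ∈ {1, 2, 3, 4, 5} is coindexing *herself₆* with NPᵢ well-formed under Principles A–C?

{4, 5}

*herself* is an anaphor, so Principle A applies: it must be bound in its binding domain.
Binding domain of *herself₆*: the embedded TP, whose subject is Carmen₄.
*Amara₁* c-commands the anaphor but is outside its binding domain → cannot satisfy Principle A.
*Yuki₂* c-commands the anaphor but is outside its binding domain → cannot satisfy Principle A.
*Clara₃* c-commands the anaphor but is outside its binding domain → cannot satisfy Principle A.
*Carmen₄* c-commands the anaphor within its binding domain → licit binder.
*Lucia₅* c-commands the anaphor within its binding domain → licit binder.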